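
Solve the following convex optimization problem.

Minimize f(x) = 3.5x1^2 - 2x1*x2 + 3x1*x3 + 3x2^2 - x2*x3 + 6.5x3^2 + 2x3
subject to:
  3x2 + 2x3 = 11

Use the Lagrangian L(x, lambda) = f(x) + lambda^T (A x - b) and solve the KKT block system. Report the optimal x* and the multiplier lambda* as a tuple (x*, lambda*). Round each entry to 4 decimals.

Form the Lagrangian:
  L(x, lambda) = (1/2) x^T Q x + c^T x + lambda^T (A x - b)
Stationarity (grad_x L = 0): Q x + c + A^T lambda = 0.
Primal feasibility: A x = b.

This gives the KKT block system:
  [ Q   A^T ] [ x     ]   [-c ]
  [ A    0  ] [ lambda ] = [ b ]

Solving the linear system:
  x*      = (0.5377, 3.1175, 0.8237)
  lambda* = (-5.602)
  f(x*)   = 31.6347

x* = (0.5377, 3.1175, 0.8237), lambda* = (-5.602)


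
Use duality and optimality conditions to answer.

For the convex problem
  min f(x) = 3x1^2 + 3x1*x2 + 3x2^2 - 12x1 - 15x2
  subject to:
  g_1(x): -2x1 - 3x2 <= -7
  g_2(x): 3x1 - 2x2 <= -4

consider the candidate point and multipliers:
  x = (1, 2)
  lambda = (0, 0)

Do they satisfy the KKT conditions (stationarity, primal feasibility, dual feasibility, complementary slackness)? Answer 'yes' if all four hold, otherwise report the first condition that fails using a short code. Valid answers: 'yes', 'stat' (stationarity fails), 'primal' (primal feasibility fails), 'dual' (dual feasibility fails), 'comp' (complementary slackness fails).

Gradient of f: grad f(x) = Q x + c = (0, 0)
Constraint values g_i(x) = a_i^T x - b_i:
  g_1((1, 2)) = -1
  g_2((1, 2)) = 3
Stationarity residual: grad f(x) + sum_i lambda_i a_i = (0, 0)
  -> stationarity OK
Primal feasibility (all g_i <= 0): FAILS
Dual feasibility (all lambda_i >= 0): OK
Complementary slackness (lambda_i * g_i(x) = 0 for all i): OK

Verdict: the first failing condition is primal_feasibility -> primal.

primal


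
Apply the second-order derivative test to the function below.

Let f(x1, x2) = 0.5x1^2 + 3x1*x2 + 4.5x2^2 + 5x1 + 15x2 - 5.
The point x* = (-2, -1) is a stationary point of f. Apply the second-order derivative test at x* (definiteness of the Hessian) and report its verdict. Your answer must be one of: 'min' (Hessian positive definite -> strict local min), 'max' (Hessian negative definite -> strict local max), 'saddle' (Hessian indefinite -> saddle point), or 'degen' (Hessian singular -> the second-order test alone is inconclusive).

Compute the Hessian H = grad^2 f:
  H = [[1, 3], [3, 9]]
Verify stationarity: grad f(x*) = H x* + g = (0, 0).
Eigenvalues of H: 0, 10.
H has a zero eigenvalue (singular; positive semidefinite but not definite), so H is neither positive definite, negative definite, nor indefinite. The second-order test alone is inconclusive -> degen.
(Indeed, f is constant along the null direction of H through x*, so x* is not a strict local extremum.)

degen


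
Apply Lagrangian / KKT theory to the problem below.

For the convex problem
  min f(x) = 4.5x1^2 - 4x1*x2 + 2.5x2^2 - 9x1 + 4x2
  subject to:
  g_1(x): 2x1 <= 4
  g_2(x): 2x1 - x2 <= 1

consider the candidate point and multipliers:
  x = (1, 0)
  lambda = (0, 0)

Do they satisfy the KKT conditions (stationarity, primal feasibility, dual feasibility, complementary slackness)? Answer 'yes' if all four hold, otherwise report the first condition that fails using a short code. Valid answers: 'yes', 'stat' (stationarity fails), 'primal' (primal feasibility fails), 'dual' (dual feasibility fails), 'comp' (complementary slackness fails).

Gradient of f: grad f(x) = Q x + c = (0, 0)
Constraint values g_i(x) = a_i^T x - b_i:
  g_1((1, 0)) = -2
  g_2((1, 0)) = 1
Stationarity residual: grad f(x) + sum_i lambda_i a_i = (0, 0)
  -> stationarity OK
Primal feasibility (all g_i <= 0): FAILS
Dual feasibility (all lambda_i >= 0): OK
Complementary slackness (lambda_i * g_i(x) = 0 for all i): OK

Verdict: the first failing condition is primal_feasibility -> primal.

primal


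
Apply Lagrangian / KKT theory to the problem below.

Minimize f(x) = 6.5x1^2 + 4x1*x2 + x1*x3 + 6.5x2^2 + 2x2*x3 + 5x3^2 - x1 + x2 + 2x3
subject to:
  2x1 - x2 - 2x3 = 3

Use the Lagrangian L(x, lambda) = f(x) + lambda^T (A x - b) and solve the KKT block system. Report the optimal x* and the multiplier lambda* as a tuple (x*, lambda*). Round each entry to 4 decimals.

Form the Lagrangian:
  L(x, lambda) = (1/2) x^T Q x + c^T x + lambda^T (A x - b)
Stationarity (grad_x L = 0): Q x + c + A^T lambda = 0.
Primal feasibility: A x = b.

This gives the KKT block system:
  [ Q   A^T ] [ x     ]   [-c ]
  [ A    0  ] [ lambda ] = [ b ]

Solving the linear system:
  x*      = (0.6271, -0.3566, -0.6946)
  lambda* = (-2.5159)
  f(x*)   = 2.5875

x* = (0.6271, -0.3566, -0.6946), lambda* = (-2.5159)


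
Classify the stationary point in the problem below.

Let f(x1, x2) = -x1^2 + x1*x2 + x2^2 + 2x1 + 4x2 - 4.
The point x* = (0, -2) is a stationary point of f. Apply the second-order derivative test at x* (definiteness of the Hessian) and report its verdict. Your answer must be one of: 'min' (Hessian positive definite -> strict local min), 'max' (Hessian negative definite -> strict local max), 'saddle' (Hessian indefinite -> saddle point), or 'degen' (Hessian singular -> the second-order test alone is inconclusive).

Compute the Hessian H = grad^2 f:
  H = [[-2, 1], [1, 2]]
Verify stationarity: grad f(x*) = H x* + g = (0, 0).
Eigenvalues of H: -2.2361, 2.2361.
Eigenvalues have mixed signs, so H is indefinite -> x* is a saddle point.

saddle


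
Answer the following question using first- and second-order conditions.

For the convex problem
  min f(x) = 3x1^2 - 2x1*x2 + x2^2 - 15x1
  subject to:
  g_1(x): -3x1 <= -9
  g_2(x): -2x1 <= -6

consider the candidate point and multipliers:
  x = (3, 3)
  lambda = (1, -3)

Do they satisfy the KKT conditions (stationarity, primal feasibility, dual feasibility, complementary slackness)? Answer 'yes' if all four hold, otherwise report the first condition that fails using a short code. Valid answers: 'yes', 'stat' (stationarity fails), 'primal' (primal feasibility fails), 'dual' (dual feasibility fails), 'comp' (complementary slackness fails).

Gradient of f: grad f(x) = Q x + c = (-3, 0)
Constraint values g_i(x) = a_i^T x - b_i:
  g_1((3, 3)) = 0
  g_2((3, 3)) = 0
Stationarity residual: grad f(x) + sum_i lambda_i a_i = (0, 0)
  -> stationarity OK
Primal feasibility (all g_i <= 0): OK
Dual feasibility (all lambda_i >= 0): FAILS
Complementary slackness (lambda_i * g_i(x) = 0 for all i): OK

Verdict: the first failing condition is dual_feasibility -> dual.

dual


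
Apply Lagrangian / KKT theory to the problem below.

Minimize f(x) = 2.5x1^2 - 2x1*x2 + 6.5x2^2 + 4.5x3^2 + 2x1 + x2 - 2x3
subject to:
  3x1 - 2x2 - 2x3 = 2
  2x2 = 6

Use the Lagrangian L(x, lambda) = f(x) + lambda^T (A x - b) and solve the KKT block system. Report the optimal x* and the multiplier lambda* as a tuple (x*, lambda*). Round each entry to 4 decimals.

Form the Lagrangian:
  L(x, lambda) = (1/2) x^T Q x + c^T x + lambda^T (A x - b)
Stationarity (grad_x L = 0): Q x + c + A^T lambda = 0.
Primal feasibility: A x = b.

This gives the KKT block system:
  [ Q   A^T ] [ x     ]   [-c ]
  [ A    0  ] [ lambda ] = [ b ]

Solving the linear system:
  x*      = (2.4158, 3, -0.3762)
  lambda* = (-2.6931, -20.2772)
  f(x*)   = 67.8168

x* = (2.4158, 3, -0.3762), lambda* = (-2.6931, -20.2772)


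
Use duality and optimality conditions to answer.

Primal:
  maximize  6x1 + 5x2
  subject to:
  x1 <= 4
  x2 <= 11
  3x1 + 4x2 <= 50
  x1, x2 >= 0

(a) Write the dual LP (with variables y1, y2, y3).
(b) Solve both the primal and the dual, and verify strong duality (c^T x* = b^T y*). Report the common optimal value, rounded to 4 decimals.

The standard primal-dual pair for 'max c^T x s.t. A x <= b, x >= 0' is:
  Dual:  min b^T y  s.t.  A^T y >= c,  y >= 0.

So the dual LP is:
  minimize  4y1 + 11y2 + 50y3
  subject to:
    y1 + 3y3 >= 6
    y2 + 4y3 >= 5
    y1, y2, y3 >= 0

Solving the primal: x* = (4, 9.5).
  primal value c^T x* = 71.5.
Solving the dual: y* = (2.25, 0, 1.25).
  dual value b^T y* = 71.5.
Strong duality: c^T x* = b^T y*. Confirmed.

71.5


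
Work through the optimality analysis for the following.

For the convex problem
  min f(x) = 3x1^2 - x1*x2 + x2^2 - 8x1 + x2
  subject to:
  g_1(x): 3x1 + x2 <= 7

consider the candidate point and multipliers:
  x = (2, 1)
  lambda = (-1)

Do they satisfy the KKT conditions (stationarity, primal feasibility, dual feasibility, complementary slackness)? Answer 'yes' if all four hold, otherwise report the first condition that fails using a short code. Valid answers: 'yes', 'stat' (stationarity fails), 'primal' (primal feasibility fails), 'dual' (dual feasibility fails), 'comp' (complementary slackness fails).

Gradient of f: grad f(x) = Q x + c = (3, 1)
Constraint values g_i(x) = a_i^T x - b_i:
  g_1((2, 1)) = 0
Stationarity residual: grad f(x) + sum_i lambda_i a_i = (0, 0)
  -> stationarity OK
Primal feasibility (all g_i <= 0): OK
Dual feasibility (all lambda_i >= 0): FAILS
Complementary slackness (lambda_i * g_i(x) = 0 for all i): OK

Verdict: the first failing condition is dual_feasibility -> dual.

dual


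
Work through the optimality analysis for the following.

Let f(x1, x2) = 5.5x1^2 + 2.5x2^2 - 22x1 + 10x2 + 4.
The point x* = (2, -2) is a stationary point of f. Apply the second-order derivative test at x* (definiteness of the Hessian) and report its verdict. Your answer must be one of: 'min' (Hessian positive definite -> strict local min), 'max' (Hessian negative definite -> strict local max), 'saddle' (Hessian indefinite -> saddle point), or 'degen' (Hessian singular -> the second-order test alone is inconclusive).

Compute the Hessian H = grad^2 f:
  H = [[11, 0], [0, 5]]
Verify stationarity: grad f(x*) = H x* + g = (0, 0).
Eigenvalues of H: 5, 11.
Both eigenvalues > 0, so H is positive definite -> x* is a strict local min.

min


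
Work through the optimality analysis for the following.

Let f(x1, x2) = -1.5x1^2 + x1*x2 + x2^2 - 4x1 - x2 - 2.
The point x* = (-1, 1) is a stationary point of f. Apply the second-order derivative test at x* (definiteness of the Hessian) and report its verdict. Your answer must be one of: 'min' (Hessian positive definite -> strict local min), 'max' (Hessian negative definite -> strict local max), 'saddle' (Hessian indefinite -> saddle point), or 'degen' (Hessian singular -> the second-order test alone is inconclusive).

Compute the Hessian H = grad^2 f:
  H = [[-3, 1], [1, 2]]
Verify stationarity: grad f(x*) = H x* + g = (0, 0).
Eigenvalues of H: -3.1926, 2.1926.
Eigenvalues have mixed signs, so H is indefinite -> x* is a saddle point.

saddle


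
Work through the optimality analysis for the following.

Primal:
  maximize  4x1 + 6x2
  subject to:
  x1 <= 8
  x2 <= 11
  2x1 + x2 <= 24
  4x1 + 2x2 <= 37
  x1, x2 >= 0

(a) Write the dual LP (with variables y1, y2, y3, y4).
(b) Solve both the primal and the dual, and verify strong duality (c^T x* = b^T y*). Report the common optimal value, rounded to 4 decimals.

The standard primal-dual pair for 'max c^T x s.t. A x <= b, x >= 0' is:
  Dual:  min b^T y  s.t.  A^T y >= c,  y >= 0.

So the dual LP is:
  minimize  8y1 + 11y2 + 24y3 + 37y4
  subject to:
    y1 + 2y3 + 4y4 >= 4
    y2 + y3 + 2y4 >= 6
    y1, y2, y3, y4 >= 0

Solving the primal: x* = (3.75, 11).
  primal value c^T x* = 81.
Solving the dual: y* = (0, 4, 0, 1).
  dual value b^T y* = 81.
Strong duality: c^T x* = b^T y*. Confirmed.

81


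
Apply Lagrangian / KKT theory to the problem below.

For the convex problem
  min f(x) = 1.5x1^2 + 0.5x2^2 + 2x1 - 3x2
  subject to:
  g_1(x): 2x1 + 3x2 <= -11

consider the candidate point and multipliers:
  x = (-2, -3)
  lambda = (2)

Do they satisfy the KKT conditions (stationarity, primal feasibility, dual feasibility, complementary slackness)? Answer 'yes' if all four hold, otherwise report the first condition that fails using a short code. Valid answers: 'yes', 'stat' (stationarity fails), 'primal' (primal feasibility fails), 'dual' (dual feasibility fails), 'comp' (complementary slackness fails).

Gradient of f: grad f(x) = Q x + c = (-4, -6)
Constraint values g_i(x) = a_i^T x - b_i:
  g_1((-2, -3)) = -2
Stationarity residual: grad f(x) + sum_i lambda_i a_i = (0, 0)
  -> stationarity OK
Primal feasibility (all g_i <= 0): OK
Dual feasibility (all lambda_i >= 0): OK
Complementary slackness (lambda_i * g_i(x) = 0 for all i): FAILS

Verdict: the first failing condition is complementary_slackness -> comp.

comp


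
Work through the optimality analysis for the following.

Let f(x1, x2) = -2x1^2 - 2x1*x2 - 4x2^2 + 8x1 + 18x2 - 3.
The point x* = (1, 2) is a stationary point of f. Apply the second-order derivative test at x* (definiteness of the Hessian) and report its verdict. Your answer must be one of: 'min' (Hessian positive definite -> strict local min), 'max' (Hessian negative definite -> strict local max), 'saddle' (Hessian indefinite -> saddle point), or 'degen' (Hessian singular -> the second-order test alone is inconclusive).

Compute the Hessian H = grad^2 f:
  H = [[-4, -2], [-2, -8]]
Verify stationarity: grad f(x*) = H x* + g = (0, 0).
Eigenvalues of H: -8.8284, -3.1716.
Both eigenvalues < 0, so H is negative definite -> x* is a strict local max.

max


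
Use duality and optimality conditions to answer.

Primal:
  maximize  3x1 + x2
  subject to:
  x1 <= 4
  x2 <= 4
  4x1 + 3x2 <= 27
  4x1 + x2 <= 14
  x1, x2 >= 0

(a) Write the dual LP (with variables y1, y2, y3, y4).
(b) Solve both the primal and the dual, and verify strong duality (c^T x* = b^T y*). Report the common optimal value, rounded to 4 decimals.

The standard primal-dual pair for 'max c^T x s.t. A x <= b, x >= 0' is:
  Dual:  min b^T y  s.t.  A^T y >= c,  y >= 0.

So the dual LP is:
  minimize  4y1 + 4y2 + 27y3 + 14y4
  subject to:
    y1 + 4y3 + 4y4 >= 3
    y2 + 3y3 + y4 >= 1
    y1, y2, y3, y4 >= 0

Solving the primal: x* = (2.5, 4).
  primal value c^T x* = 11.5.
Solving the dual: y* = (0, 0.25, 0, 0.75).
  dual value b^T y* = 11.5.
Strong duality: c^T x* = b^T y*. Confirmed.

11.5


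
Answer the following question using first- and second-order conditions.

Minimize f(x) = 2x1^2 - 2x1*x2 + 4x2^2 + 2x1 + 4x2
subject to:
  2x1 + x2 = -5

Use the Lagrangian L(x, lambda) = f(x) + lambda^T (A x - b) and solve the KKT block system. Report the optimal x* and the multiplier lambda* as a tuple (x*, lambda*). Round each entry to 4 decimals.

Form the Lagrangian:
  L(x, lambda) = (1/2) x^T Q x + c^T x + lambda^T (A x - b)
Stationarity (grad_x L = 0): Q x + c + A^T lambda = 0.
Primal feasibility: A x = b.

This gives the KKT block system:
  [ Q   A^T ] [ x     ]   [-c ]
  [ A    0  ] [ lambda ] = [ b ]

Solving the linear system:
  x*      = (-1.9091, -1.1818)
  lambda* = (1.6364)
  f(x*)   = -0.1818

x* = (-1.9091, -1.1818), lambda* = (1.6364)


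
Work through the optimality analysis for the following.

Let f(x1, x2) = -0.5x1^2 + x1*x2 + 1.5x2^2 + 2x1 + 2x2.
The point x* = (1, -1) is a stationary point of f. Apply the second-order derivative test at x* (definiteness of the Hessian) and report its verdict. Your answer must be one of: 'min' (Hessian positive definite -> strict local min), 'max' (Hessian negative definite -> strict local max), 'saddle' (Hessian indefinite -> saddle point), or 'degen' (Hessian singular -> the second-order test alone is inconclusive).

Compute the Hessian H = grad^2 f:
  H = [[-1, 1], [1, 3]]
Verify stationarity: grad f(x*) = H x* + g = (0, 0).
Eigenvalues of H: -1.2361, 3.2361.
Eigenvalues have mixed signs, so H is indefinite -> x* is a saddle point.

saddle


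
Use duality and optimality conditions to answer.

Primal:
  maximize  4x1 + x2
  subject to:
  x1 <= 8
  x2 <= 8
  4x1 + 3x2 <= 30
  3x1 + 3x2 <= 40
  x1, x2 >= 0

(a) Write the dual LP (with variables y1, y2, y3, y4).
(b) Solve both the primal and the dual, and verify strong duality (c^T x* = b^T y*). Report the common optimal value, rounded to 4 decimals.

The standard primal-dual pair for 'max c^T x s.t. A x <= b, x >= 0' is:
  Dual:  min b^T y  s.t.  A^T y >= c,  y >= 0.

So the dual LP is:
  minimize  8y1 + 8y2 + 30y3 + 40y4
  subject to:
    y1 + 4y3 + 3y4 >= 4
    y2 + 3y3 + 3y4 >= 1
    y1, y2, y3, y4 >= 0

Solving the primal: x* = (7.5, 0).
  primal value c^T x* = 30.
Solving the dual: y* = (0, 0, 1, 0).
  dual value b^T y* = 30.
Strong duality: c^T x* = b^T y*. Confirmed.

30


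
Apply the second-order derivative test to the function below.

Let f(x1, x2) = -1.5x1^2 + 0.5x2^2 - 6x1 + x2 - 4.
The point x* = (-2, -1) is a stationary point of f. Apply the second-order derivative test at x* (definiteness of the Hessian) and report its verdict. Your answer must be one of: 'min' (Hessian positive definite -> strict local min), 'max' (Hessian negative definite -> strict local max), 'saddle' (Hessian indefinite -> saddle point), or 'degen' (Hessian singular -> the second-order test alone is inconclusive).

Compute the Hessian H = grad^2 f:
  H = [[-3, 0], [0, 1]]
Verify stationarity: grad f(x*) = H x* + g = (0, 0).
Eigenvalues of H: -3, 1.
Eigenvalues have mixed signs, so H is indefinite -> x* is a saddle point.

saddle


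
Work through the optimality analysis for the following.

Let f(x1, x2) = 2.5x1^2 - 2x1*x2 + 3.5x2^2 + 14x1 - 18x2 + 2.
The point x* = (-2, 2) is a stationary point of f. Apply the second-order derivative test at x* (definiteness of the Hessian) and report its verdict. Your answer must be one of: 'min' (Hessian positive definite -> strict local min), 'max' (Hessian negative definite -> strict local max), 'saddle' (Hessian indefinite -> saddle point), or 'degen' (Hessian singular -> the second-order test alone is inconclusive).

Compute the Hessian H = grad^2 f:
  H = [[5, -2], [-2, 7]]
Verify stationarity: grad f(x*) = H x* + g = (0, 0).
Eigenvalues of H: 3.7639, 8.2361.
Both eigenvalues > 0, so H is positive definite -> x* is a strict local min.

min


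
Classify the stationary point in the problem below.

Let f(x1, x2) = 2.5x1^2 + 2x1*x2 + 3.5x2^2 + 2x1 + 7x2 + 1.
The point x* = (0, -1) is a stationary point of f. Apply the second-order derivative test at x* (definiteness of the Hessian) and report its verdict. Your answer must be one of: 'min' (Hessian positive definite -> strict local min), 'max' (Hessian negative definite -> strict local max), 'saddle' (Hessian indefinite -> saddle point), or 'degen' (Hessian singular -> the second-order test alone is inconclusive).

Compute the Hessian H = grad^2 f:
  H = [[5, 2], [2, 7]]
Verify stationarity: grad f(x*) = H x* + g = (0, 0).
Eigenvalues of H: 3.7639, 8.2361.
Both eigenvalues > 0, so H is positive definite -> x* is a strict local min.

min


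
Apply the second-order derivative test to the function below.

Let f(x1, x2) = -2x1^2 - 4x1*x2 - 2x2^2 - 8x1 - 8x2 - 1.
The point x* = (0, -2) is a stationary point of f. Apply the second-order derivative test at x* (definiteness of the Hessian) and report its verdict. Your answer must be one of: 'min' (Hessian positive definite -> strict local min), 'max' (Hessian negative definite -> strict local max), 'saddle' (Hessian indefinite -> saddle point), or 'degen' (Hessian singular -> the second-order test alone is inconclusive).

Compute the Hessian H = grad^2 f:
  H = [[-4, -4], [-4, -4]]
Verify stationarity: grad f(x*) = H x* + g = (0, 0).
Eigenvalues of H: -8, 0.
H has a zero eigenvalue (singular; negative semidefinite but not definite), so H is neither positive definite, negative definite, nor indefinite. The second-order test alone is inconclusive -> degen.
(Indeed, f is constant along the null direction of H through x*, so x* is not a strict local extremum.)

degen


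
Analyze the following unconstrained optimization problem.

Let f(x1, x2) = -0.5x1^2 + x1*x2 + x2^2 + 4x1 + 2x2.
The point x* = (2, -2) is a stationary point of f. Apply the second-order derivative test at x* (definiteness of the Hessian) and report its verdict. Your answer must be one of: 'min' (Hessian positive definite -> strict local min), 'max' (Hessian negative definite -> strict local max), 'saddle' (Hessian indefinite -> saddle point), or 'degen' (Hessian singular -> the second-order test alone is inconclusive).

Compute the Hessian H = grad^2 f:
  H = [[-1, 1], [1, 2]]
Verify stationarity: grad f(x*) = H x* + g = (0, 0).
Eigenvalues of H: -1.3028, 2.3028.
Eigenvalues have mixed signs, so H is indefinite -> x* is a saddle point.

saddle


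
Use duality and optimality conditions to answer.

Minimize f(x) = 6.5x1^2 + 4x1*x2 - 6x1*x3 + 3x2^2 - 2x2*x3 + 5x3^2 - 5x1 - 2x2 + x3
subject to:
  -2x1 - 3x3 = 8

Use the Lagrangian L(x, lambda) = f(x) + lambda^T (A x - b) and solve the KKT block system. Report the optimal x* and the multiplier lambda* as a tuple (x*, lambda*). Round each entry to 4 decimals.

Form the Lagrangian:
  L(x, lambda) = (1/2) x^T Q x + c^T x + lambda^T (A x - b)
Stationarity (grad_x L = 0): Q x + c + A^T lambda = 0.
Primal feasibility: A x = b.

This gives the KKT block system:
  [ Q   A^T ] [ x     ]   [-c ]
  [ A    0  ] [ lambda ] = [ b ]

Solving the linear system:
  x*      = (-1.2147, 0.5242, -1.8569)
  lambda* = (-3.7764)
  f(x*)   = 16.6896

x* = (-1.2147, 0.5242, -1.8569), lambda* = (-3.7764)


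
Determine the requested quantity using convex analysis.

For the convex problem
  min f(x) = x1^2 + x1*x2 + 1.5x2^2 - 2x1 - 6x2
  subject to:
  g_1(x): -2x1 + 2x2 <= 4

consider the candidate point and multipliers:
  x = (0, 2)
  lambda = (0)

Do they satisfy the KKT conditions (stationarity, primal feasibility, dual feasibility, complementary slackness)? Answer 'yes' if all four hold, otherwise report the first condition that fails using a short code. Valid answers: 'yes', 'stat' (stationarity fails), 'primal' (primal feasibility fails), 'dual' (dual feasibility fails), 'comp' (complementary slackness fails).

Gradient of f: grad f(x) = Q x + c = (0, 0)
Constraint values g_i(x) = a_i^T x - b_i:
  g_1((0, 2)) = 0
Stationarity residual: grad f(x) + sum_i lambda_i a_i = (0, 0)
  -> stationarity OK
Primal feasibility (all g_i <= 0): OK
Dual feasibility (all lambda_i >= 0): OK
Complementary slackness (lambda_i * g_i(x) = 0 for all i): OK

Verdict: yes, KKT holds.

yes


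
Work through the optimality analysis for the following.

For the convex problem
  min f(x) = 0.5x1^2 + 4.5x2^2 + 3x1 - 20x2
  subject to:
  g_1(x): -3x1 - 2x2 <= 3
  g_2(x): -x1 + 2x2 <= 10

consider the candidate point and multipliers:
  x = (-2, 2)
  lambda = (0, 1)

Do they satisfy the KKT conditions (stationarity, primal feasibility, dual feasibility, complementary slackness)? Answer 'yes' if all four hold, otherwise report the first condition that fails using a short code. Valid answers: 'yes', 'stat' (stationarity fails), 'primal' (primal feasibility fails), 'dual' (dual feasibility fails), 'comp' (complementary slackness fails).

Gradient of f: grad f(x) = Q x + c = (1, -2)
Constraint values g_i(x) = a_i^T x - b_i:
  g_1((-2, 2)) = -1
  g_2((-2, 2)) = -4
Stationarity residual: grad f(x) + sum_i lambda_i a_i = (0, 0)
  -> stationarity OK
Primal feasibility (all g_i <= 0): OK
Dual feasibility (all lambda_i >= 0): OK
Complementary slackness (lambda_i * g_i(x) = 0 for all i): FAILS

Verdict: the first failing condition is complementary_slackness -> comp.

comp


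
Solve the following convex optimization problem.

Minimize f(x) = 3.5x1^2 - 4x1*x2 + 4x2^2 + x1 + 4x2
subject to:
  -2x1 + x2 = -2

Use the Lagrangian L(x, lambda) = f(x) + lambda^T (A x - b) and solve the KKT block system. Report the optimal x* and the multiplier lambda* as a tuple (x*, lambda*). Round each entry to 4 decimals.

Form the Lagrangian:
  L(x, lambda) = (1/2) x^T Q x + c^T x + lambda^T (A x - b)
Stationarity (grad_x L = 0): Q x + c + A^T lambda = 0.
Primal feasibility: A x = b.

This gives the KKT block system:
  [ Q   A^T ] [ x     ]   [-c ]
  [ A    0  ] [ lambda ] = [ b ]

Solving the linear system:
  x*      = (0.6522, -0.6957)
  lambda* = (4.1739)
  f(x*)   = 3.1087

x* = (0.6522, -0.6957), lambda* = (4.1739)


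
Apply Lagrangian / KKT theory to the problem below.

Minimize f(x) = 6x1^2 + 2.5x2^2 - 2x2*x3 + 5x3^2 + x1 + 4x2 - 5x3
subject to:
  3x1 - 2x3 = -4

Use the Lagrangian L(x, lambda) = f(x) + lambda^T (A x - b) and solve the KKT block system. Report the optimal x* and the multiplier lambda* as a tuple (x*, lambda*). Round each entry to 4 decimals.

Form the Lagrangian:
  L(x, lambda) = (1/2) x^T Q x + c^T x + lambda^T (A x - b)
Stationarity (grad_x L = 0): Q x + c + A^T lambda = 0.
Primal feasibility: A x = b.

This gives the KKT block system:
  [ Q   A^T ] [ x     ]   [-c ]
  [ A    0  ] [ lambda ] = [ b ]

Solving the linear system:
  x*      = (-0.7187, -0.4312, 0.922)
  lambda* = (2.5413)
  f(x*)   = 1.5558

x* = (-0.7187, -0.4312, 0.922), lambda* = (2.5413)


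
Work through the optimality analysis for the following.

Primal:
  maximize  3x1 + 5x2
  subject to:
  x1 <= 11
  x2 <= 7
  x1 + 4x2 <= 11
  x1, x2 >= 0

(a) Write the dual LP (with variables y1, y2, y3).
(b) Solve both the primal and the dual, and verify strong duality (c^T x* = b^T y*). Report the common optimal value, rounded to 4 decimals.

The standard primal-dual pair for 'max c^T x s.t. A x <= b, x >= 0' is:
  Dual:  min b^T y  s.t.  A^T y >= c,  y >= 0.

So the dual LP is:
  minimize  11y1 + 7y2 + 11y3
  subject to:
    y1 + y3 >= 3
    y2 + 4y3 >= 5
    y1, y2, y3 >= 0

Solving the primal: x* = (11, 0).
  primal value c^T x* = 33.
Solving the dual: y* = (1.75, 0, 1.25).
  dual value b^T y* = 33.
Strong duality: c^T x* = b^T y*. Confirmed.

33


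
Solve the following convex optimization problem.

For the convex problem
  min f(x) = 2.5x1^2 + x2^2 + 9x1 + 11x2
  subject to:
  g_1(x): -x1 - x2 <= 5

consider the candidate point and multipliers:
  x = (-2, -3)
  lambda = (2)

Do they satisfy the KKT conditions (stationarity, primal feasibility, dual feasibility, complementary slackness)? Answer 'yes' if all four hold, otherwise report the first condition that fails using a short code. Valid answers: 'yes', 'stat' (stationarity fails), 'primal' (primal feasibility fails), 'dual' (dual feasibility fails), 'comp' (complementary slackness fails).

Gradient of f: grad f(x) = Q x + c = (-1, 5)
Constraint values g_i(x) = a_i^T x - b_i:
  g_1((-2, -3)) = 0
Stationarity residual: grad f(x) + sum_i lambda_i a_i = (-3, 3)
  -> stationarity FAILS
Primal feasibility (all g_i <= 0): OK
Dual feasibility (all lambda_i >= 0): OK
Complementary slackness (lambda_i * g_i(x) = 0 for all i): OK

Verdict: the first failing condition is stationarity -> stat.

stat


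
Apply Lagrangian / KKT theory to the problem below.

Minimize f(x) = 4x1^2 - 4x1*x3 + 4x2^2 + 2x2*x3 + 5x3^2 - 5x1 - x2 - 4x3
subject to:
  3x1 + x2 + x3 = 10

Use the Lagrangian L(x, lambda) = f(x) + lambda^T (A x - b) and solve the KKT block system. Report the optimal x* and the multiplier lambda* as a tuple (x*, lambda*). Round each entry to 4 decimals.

Form the Lagrangian:
  L(x, lambda) = (1/2) x^T Q x + c^T x + lambda^T (A x - b)
Stationarity (grad_x L = 0): Q x + c + A^T lambda = 0.
Primal feasibility: A x = b.

This gives the KKT block system:
  [ Q   A^T ] [ x     ]   [-c ]
  [ A    0  ] [ lambda ] = [ b ]

Solving the linear system:
  x*      = (2.7121, 0.0758, 1.7879)
  lambda* = (-3.1818)
  f(x*)   = 5.5152

x* = (2.7121, 0.0758, 1.7879), lambda* = (-3.1818)


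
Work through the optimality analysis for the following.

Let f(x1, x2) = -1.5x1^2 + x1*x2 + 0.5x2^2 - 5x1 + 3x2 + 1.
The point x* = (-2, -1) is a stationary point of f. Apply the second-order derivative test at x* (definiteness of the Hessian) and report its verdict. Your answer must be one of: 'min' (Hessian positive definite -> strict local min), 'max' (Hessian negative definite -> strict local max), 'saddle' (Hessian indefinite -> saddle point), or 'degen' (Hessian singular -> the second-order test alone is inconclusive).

Compute the Hessian H = grad^2 f:
  H = [[-3, 1], [1, 1]]
Verify stationarity: grad f(x*) = H x* + g = (0, 0).
Eigenvalues of H: -3.2361, 1.2361.
Eigenvalues have mixed signs, so H is indefinite -> x* is a saddle point.

saddle


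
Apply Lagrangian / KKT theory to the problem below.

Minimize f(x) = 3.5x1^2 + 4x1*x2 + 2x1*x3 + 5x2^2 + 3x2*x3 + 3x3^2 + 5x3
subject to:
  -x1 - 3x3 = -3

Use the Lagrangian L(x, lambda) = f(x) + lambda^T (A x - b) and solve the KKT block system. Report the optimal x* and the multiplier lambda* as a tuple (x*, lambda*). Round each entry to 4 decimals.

Form the Lagrangian:
  L(x, lambda) = (1/2) x^T Q x + c^T x + lambda^T (A x - b)
Stationarity (grad_x L = 0): Q x + c + A^T lambda = 0.
Primal feasibility: A x = b.

This gives the KKT block system:
  [ Q   A^T ] [ x     ]   [-c ]
  [ A    0  ] [ lambda ] = [ b ]

Solving the linear system:
  x*      = (0.4724, -0.4417, 0.8425)
  lambda* = (3.2249)
  f(x*)   = 6.9438

x* = (0.4724, -0.4417, 0.8425), lambda* = (3.2249)


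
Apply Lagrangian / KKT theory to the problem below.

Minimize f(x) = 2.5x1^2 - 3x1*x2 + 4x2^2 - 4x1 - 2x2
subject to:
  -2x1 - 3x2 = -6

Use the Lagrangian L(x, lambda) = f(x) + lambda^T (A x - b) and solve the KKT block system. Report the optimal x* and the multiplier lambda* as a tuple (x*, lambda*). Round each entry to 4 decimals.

Form the Lagrangian:
  L(x, lambda) = (1/2) x^T Q x + c^T x + lambda^T (A x - b)
Stationarity (grad_x L = 0): Q x + c + A^T lambda = 0.
Primal feasibility: A x = b.

This gives the KKT block system:
  [ Q   A^T ] [ x     ]   [-c ]
  [ A    0  ] [ lambda ] = [ b ]

Solving the linear system:
  x*      = (1.5398, 0.9735)
  lambda* = (0.3894)
  f(x*)   = -2.885

x* = (1.5398, 0.9735), lambda* = (0.3894)


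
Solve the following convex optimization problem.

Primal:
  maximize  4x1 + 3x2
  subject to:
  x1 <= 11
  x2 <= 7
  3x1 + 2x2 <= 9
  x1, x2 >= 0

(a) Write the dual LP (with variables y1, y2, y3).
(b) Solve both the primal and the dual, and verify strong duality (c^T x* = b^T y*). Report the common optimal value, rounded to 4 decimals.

The standard primal-dual pair for 'max c^T x s.t. A x <= b, x >= 0' is:
  Dual:  min b^T y  s.t.  A^T y >= c,  y >= 0.

So the dual LP is:
  minimize  11y1 + 7y2 + 9y3
  subject to:
    y1 + 3y3 >= 4
    y2 + 2y3 >= 3
    y1, y2, y3 >= 0

Solving the primal: x* = (0, 4.5).
  primal value c^T x* = 13.5.
Solving the dual: y* = (0, 0, 1.5).
  dual value b^T y* = 13.5.
Strong duality: c^T x* = b^T y*. Confirmed.

13.5


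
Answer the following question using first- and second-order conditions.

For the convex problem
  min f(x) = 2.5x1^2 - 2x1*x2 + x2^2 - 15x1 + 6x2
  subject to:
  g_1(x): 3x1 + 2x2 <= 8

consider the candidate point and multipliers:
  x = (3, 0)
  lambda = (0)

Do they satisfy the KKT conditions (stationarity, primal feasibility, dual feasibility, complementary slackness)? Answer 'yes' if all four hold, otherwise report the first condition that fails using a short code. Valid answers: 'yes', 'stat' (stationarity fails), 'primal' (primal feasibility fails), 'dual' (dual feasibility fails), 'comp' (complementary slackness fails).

Gradient of f: grad f(x) = Q x + c = (0, 0)
Constraint values g_i(x) = a_i^T x - b_i:
  g_1((3, 0)) = 1
Stationarity residual: grad f(x) + sum_i lambda_i a_i = (0, 0)
  -> stationarity OK
Primal feasibility (all g_i <= 0): FAILS
Dual feasibility (all lambda_i >= 0): OK
Complementary slackness (lambda_i * g_i(x) = 0 for all i): OK

Verdict: the first failing condition is primal_feasibility -> primal.

primal


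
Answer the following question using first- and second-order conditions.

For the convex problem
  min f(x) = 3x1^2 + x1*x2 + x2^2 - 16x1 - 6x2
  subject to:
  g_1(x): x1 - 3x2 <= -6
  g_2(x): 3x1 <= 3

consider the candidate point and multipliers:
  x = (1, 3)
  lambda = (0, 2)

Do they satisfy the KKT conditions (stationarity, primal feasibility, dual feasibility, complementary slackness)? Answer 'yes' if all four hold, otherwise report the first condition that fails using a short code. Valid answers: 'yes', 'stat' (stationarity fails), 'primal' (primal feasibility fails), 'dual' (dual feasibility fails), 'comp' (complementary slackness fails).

Gradient of f: grad f(x) = Q x + c = (-7, 1)
Constraint values g_i(x) = a_i^T x - b_i:
  g_1((1, 3)) = -2
  g_2((1, 3)) = 0
Stationarity residual: grad f(x) + sum_i lambda_i a_i = (-1, 1)
  -> stationarity FAILS
Primal feasibility (all g_i <= 0): OK
Dual feasibility (all lambda_i >= 0): OK
Complementary slackness (lambda_i * g_i(x) = 0 for all i): OK

Verdict: the first failing condition is stationarity -> stat.

stat


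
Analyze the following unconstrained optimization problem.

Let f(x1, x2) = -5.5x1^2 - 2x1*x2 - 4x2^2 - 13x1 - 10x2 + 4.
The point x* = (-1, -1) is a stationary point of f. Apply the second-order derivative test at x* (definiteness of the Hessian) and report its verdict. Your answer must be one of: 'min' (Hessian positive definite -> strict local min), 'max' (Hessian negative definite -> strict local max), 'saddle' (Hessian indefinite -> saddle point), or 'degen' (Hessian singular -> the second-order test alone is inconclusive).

Compute the Hessian H = grad^2 f:
  H = [[-11, -2], [-2, -8]]
Verify stationarity: grad f(x*) = H x* + g = (0, 0).
Eigenvalues of H: -12, -7.
Both eigenvalues < 0, so H is negative definite -> x* is a strict local max.

max


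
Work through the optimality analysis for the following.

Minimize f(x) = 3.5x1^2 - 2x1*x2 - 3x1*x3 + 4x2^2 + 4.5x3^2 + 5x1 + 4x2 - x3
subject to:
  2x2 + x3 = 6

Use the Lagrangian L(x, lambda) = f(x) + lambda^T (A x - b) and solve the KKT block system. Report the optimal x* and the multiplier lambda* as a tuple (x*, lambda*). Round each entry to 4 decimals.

Form the Lagrangian:
  L(x, lambda) = (1/2) x^T Q x + c^T x + lambda^T (A x - b)
Stationarity (grad_x L = 0): Q x + c + A^T lambda = 0.
Primal feasibility: A x = b.

This gives the KKT block system:
  [ Q   A^T ] [ x     ]   [-c ]
  [ A    0  ] [ lambda ] = [ b ]

Solving the linear system:
  x*      = (0.5616, 2.2671, 1.4658)
  lambda* = (-10.5068)
  f(x*)   = 36.726

x* = (0.5616, 2.2671, 1.4658), lambda* = (-10.5068)


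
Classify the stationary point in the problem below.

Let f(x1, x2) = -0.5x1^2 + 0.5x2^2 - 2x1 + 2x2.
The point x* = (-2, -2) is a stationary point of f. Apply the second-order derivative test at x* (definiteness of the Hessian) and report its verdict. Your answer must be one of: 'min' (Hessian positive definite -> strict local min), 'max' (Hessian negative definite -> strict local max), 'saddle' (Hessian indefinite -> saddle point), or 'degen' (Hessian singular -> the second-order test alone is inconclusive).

Compute the Hessian H = grad^2 f:
  H = [[-1, 0], [0, 1]]
Verify stationarity: grad f(x*) = H x* + g = (0, 0).
Eigenvalues of H: -1, 1.
Eigenvalues have mixed signs, so H is indefinite -> x* is a saddle point.

saddle


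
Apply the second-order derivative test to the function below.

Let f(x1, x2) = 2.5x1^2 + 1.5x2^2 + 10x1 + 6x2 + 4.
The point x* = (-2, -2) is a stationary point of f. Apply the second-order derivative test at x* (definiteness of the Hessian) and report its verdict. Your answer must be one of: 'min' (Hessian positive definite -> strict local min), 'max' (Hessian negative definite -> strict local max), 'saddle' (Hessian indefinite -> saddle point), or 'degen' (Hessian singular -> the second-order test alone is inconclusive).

Compute the Hessian H = grad^2 f:
  H = [[5, 0], [0, 3]]
Verify stationarity: grad f(x*) = H x* + g = (0, 0).
Eigenvalues of H: 3, 5.
Both eigenvalues > 0, so H is positive definite -> x* is a strict local min.

min


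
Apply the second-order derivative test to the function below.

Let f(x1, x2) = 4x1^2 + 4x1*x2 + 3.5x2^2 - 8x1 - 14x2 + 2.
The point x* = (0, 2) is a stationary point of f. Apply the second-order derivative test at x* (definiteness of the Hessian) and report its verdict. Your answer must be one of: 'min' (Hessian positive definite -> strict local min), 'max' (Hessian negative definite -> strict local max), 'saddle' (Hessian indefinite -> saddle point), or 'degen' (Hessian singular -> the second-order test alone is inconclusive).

Compute the Hessian H = grad^2 f:
  H = [[8, 4], [4, 7]]
Verify stationarity: grad f(x*) = H x* + g = (0, 0).
Eigenvalues of H: 3.4689, 11.5311.
Both eigenvalues > 0, so H is positive definite -> x* is a strict local min.

min


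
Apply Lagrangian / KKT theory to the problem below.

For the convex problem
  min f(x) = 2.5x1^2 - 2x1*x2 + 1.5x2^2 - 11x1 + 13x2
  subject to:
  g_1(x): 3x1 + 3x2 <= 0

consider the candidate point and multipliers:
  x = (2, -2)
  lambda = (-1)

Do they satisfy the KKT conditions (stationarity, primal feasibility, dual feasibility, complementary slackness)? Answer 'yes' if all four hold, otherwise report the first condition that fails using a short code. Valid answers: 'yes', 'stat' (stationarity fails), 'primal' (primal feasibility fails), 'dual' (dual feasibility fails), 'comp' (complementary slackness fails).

Gradient of f: grad f(x) = Q x + c = (3, 3)
Constraint values g_i(x) = a_i^T x - b_i:
  g_1((2, -2)) = 0
Stationarity residual: grad f(x) + sum_i lambda_i a_i = (0, 0)
  -> stationarity OK
Primal feasibility (all g_i <= 0): OK
Dual feasibility (all lambda_i >= 0): FAILS
Complementary slackness (lambda_i * g_i(x) = 0 for all i): OK

Verdict: the first failing condition is dual_feasibility -> dual.

dual


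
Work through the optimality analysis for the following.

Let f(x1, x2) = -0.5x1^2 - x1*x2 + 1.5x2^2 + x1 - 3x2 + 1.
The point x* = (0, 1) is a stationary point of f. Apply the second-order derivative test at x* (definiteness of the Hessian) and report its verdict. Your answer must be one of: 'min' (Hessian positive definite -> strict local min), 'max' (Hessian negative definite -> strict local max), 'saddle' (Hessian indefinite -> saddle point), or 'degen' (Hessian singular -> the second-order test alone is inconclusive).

Compute the Hessian H = grad^2 f:
  H = [[-1, -1], [-1, 3]]
Verify stationarity: grad f(x*) = H x* + g = (0, 0).
Eigenvalues of H: -1.2361, 3.2361.
Eigenvalues have mixed signs, so H is indefinite -> x* is a saddle point.

saddle


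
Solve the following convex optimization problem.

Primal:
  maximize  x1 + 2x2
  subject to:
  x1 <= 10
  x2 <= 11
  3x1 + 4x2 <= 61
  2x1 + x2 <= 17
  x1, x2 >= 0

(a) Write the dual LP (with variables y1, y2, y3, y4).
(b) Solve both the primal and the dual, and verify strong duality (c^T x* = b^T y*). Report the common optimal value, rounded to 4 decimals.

The standard primal-dual pair for 'max c^T x s.t. A x <= b, x >= 0' is:
  Dual:  min b^T y  s.t.  A^T y >= c,  y >= 0.

So the dual LP is:
  minimize  10y1 + 11y2 + 61y3 + 17y4
  subject to:
    y1 + 3y3 + 2y4 >= 1
    y2 + 4y3 + y4 >= 2
    y1, y2, y3, y4 >= 0

Solving the primal: x* = (3, 11).
  primal value c^T x* = 25.
Solving the dual: y* = (0, 1.5, 0, 0.5).
  dual value b^T y* = 25.
Strong duality: c^T x* = b^T y*. Confirmed.

25


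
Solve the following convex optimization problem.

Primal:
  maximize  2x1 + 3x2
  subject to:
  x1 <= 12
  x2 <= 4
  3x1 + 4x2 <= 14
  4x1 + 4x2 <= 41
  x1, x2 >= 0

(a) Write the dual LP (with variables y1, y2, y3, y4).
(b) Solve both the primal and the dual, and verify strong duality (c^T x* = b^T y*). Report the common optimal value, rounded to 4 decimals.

The standard primal-dual pair for 'max c^T x s.t. A x <= b, x >= 0' is:
  Dual:  min b^T y  s.t.  A^T y >= c,  y >= 0.

So the dual LP is:
  minimize  12y1 + 4y2 + 14y3 + 41y4
  subject to:
    y1 + 3y3 + 4y4 >= 2
    y2 + 4y3 + 4y4 >= 3
    y1, y2, y3, y4 >= 0

Solving the primal: x* = (0, 3.5).
  primal value c^T x* = 10.5.
Solving the dual: y* = (0, 0, 0.75, 0).
  dual value b^T y* = 10.5.
Strong duality: c^T x* = b^T y*. Confirmed.

10.5


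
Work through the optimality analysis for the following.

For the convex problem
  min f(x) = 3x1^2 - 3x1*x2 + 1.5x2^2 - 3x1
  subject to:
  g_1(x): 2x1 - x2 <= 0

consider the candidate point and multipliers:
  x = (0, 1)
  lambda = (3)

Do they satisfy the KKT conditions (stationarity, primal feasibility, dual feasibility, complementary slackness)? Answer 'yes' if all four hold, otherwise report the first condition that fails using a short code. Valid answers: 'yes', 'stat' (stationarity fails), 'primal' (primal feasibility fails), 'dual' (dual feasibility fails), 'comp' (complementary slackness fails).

Gradient of f: grad f(x) = Q x + c = (-6, 3)
Constraint values g_i(x) = a_i^T x - b_i:
  g_1((0, 1)) = -1
Stationarity residual: grad f(x) + sum_i lambda_i a_i = (0, 0)
  -> stationarity OK
Primal feasibility (all g_i <= 0): OK
Dual feasibility (all lambda_i >= 0): OK
Complementary slackness (lambda_i * g_i(x) = 0 for all i): FAILS

Verdict: the first failing condition is complementary_slackness -> comp.

comp
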